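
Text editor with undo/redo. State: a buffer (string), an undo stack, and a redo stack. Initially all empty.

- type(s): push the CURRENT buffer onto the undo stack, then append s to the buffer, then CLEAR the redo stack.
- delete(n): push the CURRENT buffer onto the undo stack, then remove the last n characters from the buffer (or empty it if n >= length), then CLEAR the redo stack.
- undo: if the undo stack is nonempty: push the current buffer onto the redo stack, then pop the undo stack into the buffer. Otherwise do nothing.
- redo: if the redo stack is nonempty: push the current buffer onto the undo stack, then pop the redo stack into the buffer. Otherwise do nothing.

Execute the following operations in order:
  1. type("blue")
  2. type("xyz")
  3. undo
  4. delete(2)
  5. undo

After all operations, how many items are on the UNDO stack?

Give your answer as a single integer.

After op 1 (type): buf='blue' undo_depth=1 redo_depth=0
After op 2 (type): buf='bluexyz' undo_depth=2 redo_depth=0
After op 3 (undo): buf='blue' undo_depth=1 redo_depth=1
After op 4 (delete): buf='bl' undo_depth=2 redo_depth=0
After op 5 (undo): buf='blue' undo_depth=1 redo_depth=1

Answer: 1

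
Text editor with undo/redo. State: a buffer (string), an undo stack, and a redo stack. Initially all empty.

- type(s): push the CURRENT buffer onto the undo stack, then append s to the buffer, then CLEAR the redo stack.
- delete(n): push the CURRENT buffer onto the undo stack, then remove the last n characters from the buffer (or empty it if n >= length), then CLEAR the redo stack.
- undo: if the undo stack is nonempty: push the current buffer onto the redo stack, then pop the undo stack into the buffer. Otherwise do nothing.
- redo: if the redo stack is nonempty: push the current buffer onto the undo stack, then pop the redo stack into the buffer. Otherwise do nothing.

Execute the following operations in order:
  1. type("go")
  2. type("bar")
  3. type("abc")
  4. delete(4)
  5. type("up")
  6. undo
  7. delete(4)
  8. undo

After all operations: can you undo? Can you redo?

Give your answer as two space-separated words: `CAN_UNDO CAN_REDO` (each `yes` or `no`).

Answer: yes yes

Derivation:
After op 1 (type): buf='go' undo_depth=1 redo_depth=0
After op 2 (type): buf='gobar' undo_depth=2 redo_depth=0
After op 3 (type): buf='gobarabc' undo_depth=3 redo_depth=0
After op 4 (delete): buf='goba' undo_depth=4 redo_depth=0
After op 5 (type): buf='gobaup' undo_depth=5 redo_depth=0
After op 6 (undo): buf='goba' undo_depth=4 redo_depth=1
After op 7 (delete): buf='(empty)' undo_depth=5 redo_depth=0
After op 8 (undo): buf='goba' undo_depth=4 redo_depth=1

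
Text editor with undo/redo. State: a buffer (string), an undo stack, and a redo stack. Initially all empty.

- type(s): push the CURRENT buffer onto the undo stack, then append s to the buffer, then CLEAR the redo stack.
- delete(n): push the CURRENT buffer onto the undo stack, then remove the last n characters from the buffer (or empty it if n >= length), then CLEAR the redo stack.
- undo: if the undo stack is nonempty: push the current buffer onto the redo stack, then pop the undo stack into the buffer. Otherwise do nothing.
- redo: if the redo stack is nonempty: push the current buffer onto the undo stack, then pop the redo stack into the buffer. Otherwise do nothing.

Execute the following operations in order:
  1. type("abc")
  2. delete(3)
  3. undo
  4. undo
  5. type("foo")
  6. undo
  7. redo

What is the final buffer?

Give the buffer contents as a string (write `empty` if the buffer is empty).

After op 1 (type): buf='abc' undo_depth=1 redo_depth=0
After op 2 (delete): buf='(empty)' undo_depth=2 redo_depth=0
After op 3 (undo): buf='abc' undo_depth=1 redo_depth=1
After op 4 (undo): buf='(empty)' undo_depth=0 redo_depth=2
After op 5 (type): buf='foo' undo_depth=1 redo_depth=0
After op 6 (undo): buf='(empty)' undo_depth=0 redo_depth=1
After op 7 (redo): buf='foo' undo_depth=1 redo_depth=0

Answer: foo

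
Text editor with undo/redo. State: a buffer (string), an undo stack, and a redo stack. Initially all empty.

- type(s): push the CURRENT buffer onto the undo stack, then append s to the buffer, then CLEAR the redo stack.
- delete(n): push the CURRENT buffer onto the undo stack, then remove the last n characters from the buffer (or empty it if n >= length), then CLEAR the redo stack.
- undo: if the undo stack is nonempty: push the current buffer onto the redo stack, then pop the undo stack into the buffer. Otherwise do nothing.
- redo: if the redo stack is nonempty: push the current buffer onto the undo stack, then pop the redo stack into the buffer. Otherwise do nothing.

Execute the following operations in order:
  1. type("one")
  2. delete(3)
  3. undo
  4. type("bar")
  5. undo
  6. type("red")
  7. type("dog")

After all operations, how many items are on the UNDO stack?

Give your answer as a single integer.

Answer: 3

Derivation:
After op 1 (type): buf='one' undo_depth=1 redo_depth=0
After op 2 (delete): buf='(empty)' undo_depth=2 redo_depth=0
After op 3 (undo): buf='one' undo_depth=1 redo_depth=1
After op 4 (type): buf='onebar' undo_depth=2 redo_depth=0
After op 5 (undo): buf='one' undo_depth=1 redo_depth=1
After op 6 (type): buf='onered' undo_depth=2 redo_depth=0
After op 7 (type): buf='onereddog' undo_depth=3 redo_depth=0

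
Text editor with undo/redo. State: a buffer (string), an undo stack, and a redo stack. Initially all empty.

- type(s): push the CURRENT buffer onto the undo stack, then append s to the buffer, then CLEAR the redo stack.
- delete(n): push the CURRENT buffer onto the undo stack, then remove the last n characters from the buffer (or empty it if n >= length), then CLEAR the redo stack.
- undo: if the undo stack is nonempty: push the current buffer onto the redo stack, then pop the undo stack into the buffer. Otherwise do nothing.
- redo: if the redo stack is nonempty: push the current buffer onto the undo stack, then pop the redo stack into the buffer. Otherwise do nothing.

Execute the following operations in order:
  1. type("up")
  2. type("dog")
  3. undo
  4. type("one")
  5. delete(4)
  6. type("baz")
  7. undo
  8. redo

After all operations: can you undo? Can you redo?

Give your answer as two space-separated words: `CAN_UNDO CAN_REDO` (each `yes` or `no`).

Answer: yes no

Derivation:
After op 1 (type): buf='up' undo_depth=1 redo_depth=0
After op 2 (type): buf='updog' undo_depth=2 redo_depth=0
After op 3 (undo): buf='up' undo_depth=1 redo_depth=1
After op 4 (type): buf='upone' undo_depth=2 redo_depth=0
After op 5 (delete): buf='u' undo_depth=3 redo_depth=0
After op 6 (type): buf='ubaz' undo_depth=4 redo_depth=0
After op 7 (undo): buf='u' undo_depth=3 redo_depth=1
After op 8 (redo): buf='ubaz' undo_depth=4 redo_depth=0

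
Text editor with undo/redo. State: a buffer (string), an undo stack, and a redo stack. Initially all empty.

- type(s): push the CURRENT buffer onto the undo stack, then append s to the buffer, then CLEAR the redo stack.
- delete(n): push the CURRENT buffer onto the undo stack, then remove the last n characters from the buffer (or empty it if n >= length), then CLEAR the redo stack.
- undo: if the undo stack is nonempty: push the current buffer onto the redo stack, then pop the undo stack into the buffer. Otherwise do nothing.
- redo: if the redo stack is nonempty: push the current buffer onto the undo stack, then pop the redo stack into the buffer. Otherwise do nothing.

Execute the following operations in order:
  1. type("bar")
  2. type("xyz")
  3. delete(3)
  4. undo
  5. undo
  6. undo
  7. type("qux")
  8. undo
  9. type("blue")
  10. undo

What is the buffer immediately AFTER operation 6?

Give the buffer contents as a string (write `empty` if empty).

After op 1 (type): buf='bar' undo_depth=1 redo_depth=0
After op 2 (type): buf='barxyz' undo_depth=2 redo_depth=0
After op 3 (delete): buf='bar' undo_depth=3 redo_depth=0
After op 4 (undo): buf='barxyz' undo_depth=2 redo_depth=1
After op 5 (undo): buf='bar' undo_depth=1 redo_depth=2
After op 6 (undo): buf='(empty)' undo_depth=0 redo_depth=3

Answer: empty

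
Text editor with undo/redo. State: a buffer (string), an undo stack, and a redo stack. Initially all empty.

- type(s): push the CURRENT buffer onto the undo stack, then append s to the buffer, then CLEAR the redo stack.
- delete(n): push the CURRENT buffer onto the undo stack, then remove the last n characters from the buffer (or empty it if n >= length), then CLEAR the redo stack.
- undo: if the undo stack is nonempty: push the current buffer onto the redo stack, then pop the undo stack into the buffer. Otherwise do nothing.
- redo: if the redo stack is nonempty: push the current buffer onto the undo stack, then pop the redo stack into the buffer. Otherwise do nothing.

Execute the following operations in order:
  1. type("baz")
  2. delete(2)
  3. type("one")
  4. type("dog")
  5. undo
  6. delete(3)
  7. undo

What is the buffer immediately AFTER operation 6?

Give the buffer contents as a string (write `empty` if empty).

After op 1 (type): buf='baz' undo_depth=1 redo_depth=0
After op 2 (delete): buf='b' undo_depth=2 redo_depth=0
After op 3 (type): buf='bone' undo_depth=3 redo_depth=0
After op 4 (type): buf='bonedog' undo_depth=4 redo_depth=0
After op 5 (undo): buf='bone' undo_depth=3 redo_depth=1
After op 6 (delete): buf='b' undo_depth=4 redo_depth=0

Answer: b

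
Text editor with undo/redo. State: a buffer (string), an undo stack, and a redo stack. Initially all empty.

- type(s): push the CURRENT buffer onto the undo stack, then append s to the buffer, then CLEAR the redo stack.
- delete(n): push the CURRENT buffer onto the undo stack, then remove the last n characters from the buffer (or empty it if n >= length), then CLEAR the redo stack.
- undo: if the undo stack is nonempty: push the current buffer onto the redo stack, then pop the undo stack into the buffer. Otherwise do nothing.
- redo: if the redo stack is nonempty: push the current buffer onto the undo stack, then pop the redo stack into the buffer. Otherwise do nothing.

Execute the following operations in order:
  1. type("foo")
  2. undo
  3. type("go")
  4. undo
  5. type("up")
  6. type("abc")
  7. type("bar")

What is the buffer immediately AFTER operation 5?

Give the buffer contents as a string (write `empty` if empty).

Answer: up

Derivation:
After op 1 (type): buf='foo' undo_depth=1 redo_depth=0
After op 2 (undo): buf='(empty)' undo_depth=0 redo_depth=1
After op 3 (type): buf='go' undo_depth=1 redo_depth=0
After op 4 (undo): buf='(empty)' undo_depth=0 redo_depth=1
After op 5 (type): buf='up' undo_depth=1 redo_depth=0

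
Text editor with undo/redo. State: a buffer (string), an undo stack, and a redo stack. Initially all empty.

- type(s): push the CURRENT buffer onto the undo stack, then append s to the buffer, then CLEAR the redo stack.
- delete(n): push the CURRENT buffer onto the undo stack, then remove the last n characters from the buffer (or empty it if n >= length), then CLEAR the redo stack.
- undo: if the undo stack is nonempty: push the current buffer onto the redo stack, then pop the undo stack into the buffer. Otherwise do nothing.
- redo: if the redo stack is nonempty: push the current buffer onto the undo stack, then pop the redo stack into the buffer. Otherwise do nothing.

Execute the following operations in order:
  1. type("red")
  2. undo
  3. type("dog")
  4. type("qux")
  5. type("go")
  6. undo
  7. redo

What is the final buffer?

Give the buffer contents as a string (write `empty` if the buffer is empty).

After op 1 (type): buf='red' undo_depth=1 redo_depth=0
After op 2 (undo): buf='(empty)' undo_depth=0 redo_depth=1
After op 3 (type): buf='dog' undo_depth=1 redo_depth=0
After op 4 (type): buf='dogqux' undo_depth=2 redo_depth=0
After op 5 (type): buf='dogquxgo' undo_depth=3 redo_depth=0
After op 6 (undo): buf='dogqux' undo_depth=2 redo_depth=1
After op 7 (redo): buf='dogquxgo' undo_depth=3 redo_depth=0

Answer: dogquxgo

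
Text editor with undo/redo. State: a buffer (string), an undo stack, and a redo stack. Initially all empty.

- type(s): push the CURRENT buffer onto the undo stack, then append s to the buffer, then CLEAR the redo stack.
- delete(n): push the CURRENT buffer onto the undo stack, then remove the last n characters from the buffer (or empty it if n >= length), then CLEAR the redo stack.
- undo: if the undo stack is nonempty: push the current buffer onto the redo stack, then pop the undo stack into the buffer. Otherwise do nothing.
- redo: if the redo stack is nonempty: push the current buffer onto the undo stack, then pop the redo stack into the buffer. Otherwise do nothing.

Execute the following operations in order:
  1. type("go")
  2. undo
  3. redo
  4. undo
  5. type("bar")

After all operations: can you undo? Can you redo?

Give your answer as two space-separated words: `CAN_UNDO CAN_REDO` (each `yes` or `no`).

Answer: yes no

Derivation:
After op 1 (type): buf='go' undo_depth=1 redo_depth=0
After op 2 (undo): buf='(empty)' undo_depth=0 redo_depth=1
After op 3 (redo): buf='go' undo_depth=1 redo_depth=0
After op 4 (undo): buf='(empty)' undo_depth=0 redo_depth=1
After op 5 (type): buf='bar' undo_depth=1 redo_depth=0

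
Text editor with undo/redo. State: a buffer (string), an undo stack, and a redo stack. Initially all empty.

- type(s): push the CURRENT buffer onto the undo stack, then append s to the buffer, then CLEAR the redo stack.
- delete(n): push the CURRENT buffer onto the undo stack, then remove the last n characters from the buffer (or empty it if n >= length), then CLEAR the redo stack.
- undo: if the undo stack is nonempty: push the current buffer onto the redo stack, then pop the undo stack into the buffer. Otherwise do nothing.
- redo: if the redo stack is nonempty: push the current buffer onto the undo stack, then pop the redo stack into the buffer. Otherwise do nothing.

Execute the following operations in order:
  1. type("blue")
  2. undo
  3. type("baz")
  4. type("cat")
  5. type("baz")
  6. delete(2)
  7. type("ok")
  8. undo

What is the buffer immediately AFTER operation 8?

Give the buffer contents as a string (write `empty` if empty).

After op 1 (type): buf='blue' undo_depth=1 redo_depth=0
After op 2 (undo): buf='(empty)' undo_depth=0 redo_depth=1
After op 3 (type): buf='baz' undo_depth=1 redo_depth=0
After op 4 (type): buf='bazcat' undo_depth=2 redo_depth=0
After op 5 (type): buf='bazcatbaz' undo_depth=3 redo_depth=0
After op 6 (delete): buf='bazcatb' undo_depth=4 redo_depth=0
After op 7 (type): buf='bazcatbok' undo_depth=5 redo_depth=0
After op 8 (undo): buf='bazcatb' undo_depth=4 redo_depth=1

Answer: bazcatb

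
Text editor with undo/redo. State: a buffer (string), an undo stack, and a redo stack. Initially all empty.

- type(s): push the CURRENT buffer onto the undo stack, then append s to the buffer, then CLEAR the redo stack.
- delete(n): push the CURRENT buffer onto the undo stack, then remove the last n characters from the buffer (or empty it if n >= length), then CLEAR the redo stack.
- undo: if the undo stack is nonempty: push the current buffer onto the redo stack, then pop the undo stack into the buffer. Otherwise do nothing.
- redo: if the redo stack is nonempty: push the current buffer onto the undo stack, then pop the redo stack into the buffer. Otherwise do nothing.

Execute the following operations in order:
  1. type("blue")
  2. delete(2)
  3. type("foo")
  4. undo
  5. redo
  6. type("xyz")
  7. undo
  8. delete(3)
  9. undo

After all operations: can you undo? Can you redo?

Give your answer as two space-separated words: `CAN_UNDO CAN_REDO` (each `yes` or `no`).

Answer: yes yes

Derivation:
After op 1 (type): buf='blue' undo_depth=1 redo_depth=0
After op 2 (delete): buf='bl' undo_depth=2 redo_depth=0
After op 3 (type): buf='blfoo' undo_depth=3 redo_depth=0
After op 4 (undo): buf='bl' undo_depth=2 redo_depth=1
After op 5 (redo): buf='blfoo' undo_depth=3 redo_depth=0
After op 6 (type): buf='blfooxyz' undo_depth=4 redo_depth=0
After op 7 (undo): buf='blfoo' undo_depth=3 redo_depth=1
After op 8 (delete): buf='bl' undo_depth=4 redo_depth=0
After op 9 (undo): buf='blfoo' undo_depth=3 redo_depth=1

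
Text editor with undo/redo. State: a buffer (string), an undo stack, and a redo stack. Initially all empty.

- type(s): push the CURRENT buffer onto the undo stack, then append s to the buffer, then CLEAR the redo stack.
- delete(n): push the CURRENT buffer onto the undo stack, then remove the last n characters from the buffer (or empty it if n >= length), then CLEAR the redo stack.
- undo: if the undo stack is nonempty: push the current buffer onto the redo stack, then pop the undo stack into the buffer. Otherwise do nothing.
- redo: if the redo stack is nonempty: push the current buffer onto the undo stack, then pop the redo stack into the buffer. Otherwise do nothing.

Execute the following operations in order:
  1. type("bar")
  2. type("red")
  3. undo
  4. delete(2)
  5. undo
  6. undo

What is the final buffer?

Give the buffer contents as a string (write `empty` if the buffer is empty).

After op 1 (type): buf='bar' undo_depth=1 redo_depth=0
After op 2 (type): buf='barred' undo_depth=2 redo_depth=0
After op 3 (undo): buf='bar' undo_depth=1 redo_depth=1
After op 4 (delete): buf='b' undo_depth=2 redo_depth=0
After op 5 (undo): buf='bar' undo_depth=1 redo_depth=1
After op 6 (undo): buf='(empty)' undo_depth=0 redo_depth=2

Answer: empty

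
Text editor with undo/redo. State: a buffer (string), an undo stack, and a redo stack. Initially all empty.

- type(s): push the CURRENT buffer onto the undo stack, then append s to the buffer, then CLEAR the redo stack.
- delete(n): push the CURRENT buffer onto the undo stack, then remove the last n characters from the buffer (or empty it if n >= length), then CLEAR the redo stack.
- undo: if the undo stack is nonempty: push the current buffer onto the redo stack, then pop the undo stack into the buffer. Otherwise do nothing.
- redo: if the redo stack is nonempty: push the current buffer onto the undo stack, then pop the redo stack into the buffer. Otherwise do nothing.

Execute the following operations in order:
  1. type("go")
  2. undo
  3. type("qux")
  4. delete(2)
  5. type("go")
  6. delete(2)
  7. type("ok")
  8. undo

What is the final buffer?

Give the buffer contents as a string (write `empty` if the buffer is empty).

After op 1 (type): buf='go' undo_depth=1 redo_depth=0
After op 2 (undo): buf='(empty)' undo_depth=0 redo_depth=1
After op 3 (type): buf='qux' undo_depth=1 redo_depth=0
After op 4 (delete): buf='q' undo_depth=2 redo_depth=0
After op 5 (type): buf='qgo' undo_depth=3 redo_depth=0
After op 6 (delete): buf='q' undo_depth=4 redo_depth=0
After op 7 (type): buf='qok' undo_depth=5 redo_depth=0
After op 8 (undo): buf='q' undo_depth=4 redo_depth=1

Answer: q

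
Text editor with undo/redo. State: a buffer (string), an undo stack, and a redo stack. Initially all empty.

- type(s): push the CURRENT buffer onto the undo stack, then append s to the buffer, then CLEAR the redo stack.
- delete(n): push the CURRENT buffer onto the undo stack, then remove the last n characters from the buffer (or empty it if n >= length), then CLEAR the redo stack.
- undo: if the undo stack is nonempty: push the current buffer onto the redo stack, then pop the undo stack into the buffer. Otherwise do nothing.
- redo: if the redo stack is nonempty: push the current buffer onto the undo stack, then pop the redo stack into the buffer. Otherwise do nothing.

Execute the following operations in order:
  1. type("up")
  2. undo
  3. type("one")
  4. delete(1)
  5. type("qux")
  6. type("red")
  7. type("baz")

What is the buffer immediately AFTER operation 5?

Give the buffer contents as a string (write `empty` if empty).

After op 1 (type): buf='up' undo_depth=1 redo_depth=0
After op 2 (undo): buf='(empty)' undo_depth=0 redo_depth=1
After op 3 (type): buf='one' undo_depth=1 redo_depth=0
After op 4 (delete): buf='on' undo_depth=2 redo_depth=0
After op 5 (type): buf='onqux' undo_depth=3 redo_depth=0

Answer: onqux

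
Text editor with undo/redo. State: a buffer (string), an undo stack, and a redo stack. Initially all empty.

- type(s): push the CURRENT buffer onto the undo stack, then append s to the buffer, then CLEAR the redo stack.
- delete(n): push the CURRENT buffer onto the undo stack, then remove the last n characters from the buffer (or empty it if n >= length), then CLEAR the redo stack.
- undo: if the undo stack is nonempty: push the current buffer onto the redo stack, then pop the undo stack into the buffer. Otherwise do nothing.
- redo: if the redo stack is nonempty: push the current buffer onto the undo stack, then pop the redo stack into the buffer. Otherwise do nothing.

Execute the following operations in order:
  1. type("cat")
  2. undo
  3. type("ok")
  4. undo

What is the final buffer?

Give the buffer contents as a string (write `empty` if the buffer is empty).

Answer: empty

Derivation:
After op 1 (type): buf='cat' undo_depth=1 redo_depth=0
After op 2 (undo): buf='(empty)' undo_depth=0 redo_depth=1
After op 3 (type): buf='ok' undo_depth=1 redo_depth=0
After op 4 (undo): buf='(empty)' undo_depth=0 redo_depth=1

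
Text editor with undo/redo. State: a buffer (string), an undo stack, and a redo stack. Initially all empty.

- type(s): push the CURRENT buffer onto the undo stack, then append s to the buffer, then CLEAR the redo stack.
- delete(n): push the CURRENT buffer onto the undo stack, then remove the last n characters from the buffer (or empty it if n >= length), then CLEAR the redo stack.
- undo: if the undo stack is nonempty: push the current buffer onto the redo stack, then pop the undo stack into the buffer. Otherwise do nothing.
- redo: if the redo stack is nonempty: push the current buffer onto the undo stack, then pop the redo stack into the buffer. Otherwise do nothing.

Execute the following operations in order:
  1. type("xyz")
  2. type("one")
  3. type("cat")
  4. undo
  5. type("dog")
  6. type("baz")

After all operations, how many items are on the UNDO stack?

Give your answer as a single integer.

Answer: 4

Derivation:
After op 1 (type): buf='xyz' undo_depth=1 redo_depth=0
After op 2 (type): buf='xyzone' undo_depth=2 redo_depth=0
After op 3 (type): buf='xyzonecat' undo_depth=3 redo_depth=0
After op 4 (undo): buf='xyzone' undo_depth=2 redo_depth=1
After op 5 (type): buf='xyzonedog' undo_depth=3 redo_depth=0
After op 6 (type): buf='xyzonedogbaz' undo_depth=4 redo_depth=0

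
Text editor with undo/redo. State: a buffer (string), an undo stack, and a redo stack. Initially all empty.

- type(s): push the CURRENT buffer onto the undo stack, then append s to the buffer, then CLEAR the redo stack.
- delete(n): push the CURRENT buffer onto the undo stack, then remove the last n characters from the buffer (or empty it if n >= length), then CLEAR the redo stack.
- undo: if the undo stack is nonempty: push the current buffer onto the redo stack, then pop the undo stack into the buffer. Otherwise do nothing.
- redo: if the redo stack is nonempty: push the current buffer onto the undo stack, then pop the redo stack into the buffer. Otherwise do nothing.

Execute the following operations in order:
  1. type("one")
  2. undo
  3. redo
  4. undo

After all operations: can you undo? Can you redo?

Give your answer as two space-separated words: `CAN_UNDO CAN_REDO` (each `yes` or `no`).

Answer: no yes

Derivation:
After op 1 (type): buf='one' undo_depth=1 redo_depth=0
After op 2 (undo): buf='(empty)' undo_depth=0 redo_depth=1
After op 3 (redo): buf='one' undo_depth=1 redo_depth=0
After op 4 (undo): buf='(empty)' undo_depth=0 redo_depth=1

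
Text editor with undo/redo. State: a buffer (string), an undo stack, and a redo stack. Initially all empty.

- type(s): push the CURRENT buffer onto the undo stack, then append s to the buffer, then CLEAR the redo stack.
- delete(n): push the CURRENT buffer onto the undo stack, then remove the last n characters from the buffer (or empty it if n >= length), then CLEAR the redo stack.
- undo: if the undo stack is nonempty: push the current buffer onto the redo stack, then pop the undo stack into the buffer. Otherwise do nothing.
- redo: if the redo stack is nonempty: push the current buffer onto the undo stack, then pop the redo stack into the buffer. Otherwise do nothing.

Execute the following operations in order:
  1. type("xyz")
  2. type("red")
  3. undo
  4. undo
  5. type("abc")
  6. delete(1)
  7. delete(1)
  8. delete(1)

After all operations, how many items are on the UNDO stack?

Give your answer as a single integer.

Answer: 4

Derivation:
After op 1 (type): buf='xyz' undo_depth=1 redo_depth=0
After op 2 (type): buf='xyzred' undo_depth=2 redo_depth=0
After op 3 (undo): buf='xyz' undo_depth=1 redo_depth=1
After op 4 (undo): buf='(empty)' undo_depth=0 redo_depth=2
After op 5 (type): buf='abc' undo_depth=1 redo_depth=0
After op 6 (delete): buf='ab' undo_depth=2 redo_depth=0
After op 7 (delete): buf='a' undo_depth=3 redo_depth=0
After op 8 (delete): buf='(empty)' undo_depth=4 redo_depth=0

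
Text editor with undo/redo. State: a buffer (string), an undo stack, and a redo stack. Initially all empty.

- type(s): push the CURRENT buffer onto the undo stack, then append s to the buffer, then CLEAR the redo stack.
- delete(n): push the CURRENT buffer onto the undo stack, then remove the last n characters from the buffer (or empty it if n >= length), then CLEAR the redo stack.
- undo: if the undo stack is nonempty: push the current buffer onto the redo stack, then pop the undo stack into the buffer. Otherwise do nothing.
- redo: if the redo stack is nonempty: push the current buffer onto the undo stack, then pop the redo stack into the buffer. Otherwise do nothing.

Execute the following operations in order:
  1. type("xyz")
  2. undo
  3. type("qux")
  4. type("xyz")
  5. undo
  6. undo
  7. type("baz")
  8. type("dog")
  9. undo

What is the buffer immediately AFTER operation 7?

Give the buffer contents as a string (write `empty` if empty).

Answer: baz

Derivation:
After op 1 (type): buf='xyz' undo_depth=1 redo_depth=0
After op 2 (undo): buf='(empty)' undo_depth=0 redo_depth=1
After op 3 (type): buf='qux' undo_depth=1 redo_depth=0
After op 4 (type): buf='quxxyz' undo_depth=2 redo_depth=0
After op 5 (undo): buf='qux' undo_depth=1 redo_depth=1
After op 6 (undo): buf='(empty)' undo_depth=0 redo_depth=2
After op 7 (type): buf='baz' undo_depth=1 redo_depth=0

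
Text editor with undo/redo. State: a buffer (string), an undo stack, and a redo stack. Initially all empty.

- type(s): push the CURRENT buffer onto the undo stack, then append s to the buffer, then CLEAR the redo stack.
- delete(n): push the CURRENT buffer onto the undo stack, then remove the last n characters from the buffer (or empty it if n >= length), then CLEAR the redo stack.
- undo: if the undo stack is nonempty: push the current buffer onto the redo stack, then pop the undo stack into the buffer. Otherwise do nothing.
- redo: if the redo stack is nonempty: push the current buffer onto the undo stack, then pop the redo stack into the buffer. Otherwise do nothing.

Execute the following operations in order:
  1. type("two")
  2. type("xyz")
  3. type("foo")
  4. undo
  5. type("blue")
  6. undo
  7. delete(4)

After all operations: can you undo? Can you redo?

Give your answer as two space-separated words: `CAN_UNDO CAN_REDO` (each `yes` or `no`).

After op 1 (type): buf='two' undo_depth=1 redo_depth=0
After op 2 (type): buf='twoxyz' undo_depth=2 redo_depth=0
After op 3 (type): buf='twoxyzfoo' undo_depth=3 redo_depth=0
After op 4 (undo): buf='twoxyz' undo_depth=2 redo_depth=1
After op 5 (type): buf='twoxyzblue' undo_depth=3 redo_depth=0
After op 6 (undo): buf='twoxyz' undo_depth=2 redo_depth=1
After op 7 (delete): buf='tw' undo_depth=3 redo_depth=0

Answer: yes no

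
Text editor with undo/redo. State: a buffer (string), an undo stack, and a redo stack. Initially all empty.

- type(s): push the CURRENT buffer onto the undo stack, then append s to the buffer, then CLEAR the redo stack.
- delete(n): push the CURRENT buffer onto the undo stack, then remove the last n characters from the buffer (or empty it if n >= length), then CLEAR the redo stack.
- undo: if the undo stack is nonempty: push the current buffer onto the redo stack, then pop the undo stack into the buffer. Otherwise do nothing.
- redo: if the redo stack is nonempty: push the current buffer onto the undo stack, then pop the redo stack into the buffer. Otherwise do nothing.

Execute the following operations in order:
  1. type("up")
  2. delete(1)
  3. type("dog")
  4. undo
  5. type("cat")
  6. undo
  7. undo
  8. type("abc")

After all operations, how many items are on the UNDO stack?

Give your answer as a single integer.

Answer: 2

Derivation:
After op 1 (type): buf='up' undo_depth=1 redo_depth=0
After op 2 (delete): buf='u' undo_depth=2 redo_depth=0
After op 3 (type): buf='udog' undo_depth=3 redo_depth=0
After op 4 (undo): buf='u' undo_depth=2 redo_depth=1
After op 5 (type): buf='ucat' undo_depth=3 redo_depth=0
After op 6 (undo): buf='u' undo_depth=2 redo_depth=1
After op 7 (undo): buf='up' undo_depth=1 redo_depth=2
After op 8 (type): buf='upabc' undo_depth=2 redo_depth=0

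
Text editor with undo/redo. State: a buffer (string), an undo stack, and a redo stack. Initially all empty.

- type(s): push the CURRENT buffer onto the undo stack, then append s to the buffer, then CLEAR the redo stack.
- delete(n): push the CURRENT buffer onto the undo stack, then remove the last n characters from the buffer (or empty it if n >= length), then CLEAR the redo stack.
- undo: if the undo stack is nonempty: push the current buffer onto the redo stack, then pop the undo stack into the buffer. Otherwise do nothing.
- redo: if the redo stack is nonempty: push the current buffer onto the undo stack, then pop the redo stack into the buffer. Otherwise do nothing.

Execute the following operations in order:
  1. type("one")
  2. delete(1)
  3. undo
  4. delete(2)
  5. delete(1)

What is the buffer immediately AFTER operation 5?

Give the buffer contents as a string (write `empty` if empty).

Answer: empty

Derivation:
After op 1 (type): buf='one' undo_depth=1 redo_depth=0
After op 2 (delete): buf='on' undo_depth=2 redo_depth=0
After op 3 (undo): buf='one' undo_depth=1 redo_depth=1
After op 4 (delete): buf='o' undo_depth=2 redo_depth=0
After op 5 (delete): buf='(empty)' undo_depth=3 redo_depth=0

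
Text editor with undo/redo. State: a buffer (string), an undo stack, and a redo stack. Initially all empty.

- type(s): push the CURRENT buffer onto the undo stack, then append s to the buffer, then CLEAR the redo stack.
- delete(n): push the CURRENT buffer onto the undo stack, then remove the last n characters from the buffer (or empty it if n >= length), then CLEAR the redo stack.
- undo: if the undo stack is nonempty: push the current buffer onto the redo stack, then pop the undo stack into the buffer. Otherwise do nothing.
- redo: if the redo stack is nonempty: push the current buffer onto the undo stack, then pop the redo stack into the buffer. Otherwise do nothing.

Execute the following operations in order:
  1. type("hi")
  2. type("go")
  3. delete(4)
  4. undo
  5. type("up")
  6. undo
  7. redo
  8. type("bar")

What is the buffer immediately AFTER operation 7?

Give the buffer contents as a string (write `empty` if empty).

After op 1 (type): buf='hi' undo_depth=1 redo_depth=0
After op 2 (type): buf='higo' undo_depth=2 redo_depth=0
After op 3 (delete): buf='(empty)' undo_depth=3 redo_depth=0
After op 4 (undo): buf='higo' undo_depth=2 redo_depth=1
After op 5 (type): buf='higoup' undo_depth=3 redo_depth=0
After op 6 (undo): buf='higo' undo_depth=2 redo_depth=1
After op 7 (redo): buf='higoup' undo_depth=3 redo_depth=0

Answer: higoup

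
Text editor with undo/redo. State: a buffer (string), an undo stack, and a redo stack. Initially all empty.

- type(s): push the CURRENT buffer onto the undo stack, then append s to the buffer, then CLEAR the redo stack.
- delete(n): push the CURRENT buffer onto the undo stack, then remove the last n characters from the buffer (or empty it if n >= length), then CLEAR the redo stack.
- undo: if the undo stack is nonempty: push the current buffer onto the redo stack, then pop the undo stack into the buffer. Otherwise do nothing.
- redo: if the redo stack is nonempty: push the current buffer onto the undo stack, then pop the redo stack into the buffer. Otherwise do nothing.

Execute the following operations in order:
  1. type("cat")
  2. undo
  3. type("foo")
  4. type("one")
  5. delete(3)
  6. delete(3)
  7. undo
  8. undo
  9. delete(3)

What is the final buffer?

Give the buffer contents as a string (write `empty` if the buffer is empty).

After op 1 (type): buf='cat' undo_depth=1 redo_depth=0
After op 2 (undo): buf='(empty)' undo_depth=0 redo_depth=1
After op 3 (type): buf='foo' undo_depth=1 redo_depth=0
After op 4 (type): buf='fooone' undo_depth=2 redo_depth=0
After op 5 (delete): buf='foo' undo_depth=3 redo_depth=0
After op 6 (delete): buf='(empty)' undo_depth=4 redo_depth=0
After op 7 (undo): buf='foo' undo_depth=3 redo_depth=1
After op 8 (undo): buf='fooone' undo_depth=2 redo_depth=2
After op 9 (delete): buf='foo' undo_depth=3 redo_depth=0

Answer: foo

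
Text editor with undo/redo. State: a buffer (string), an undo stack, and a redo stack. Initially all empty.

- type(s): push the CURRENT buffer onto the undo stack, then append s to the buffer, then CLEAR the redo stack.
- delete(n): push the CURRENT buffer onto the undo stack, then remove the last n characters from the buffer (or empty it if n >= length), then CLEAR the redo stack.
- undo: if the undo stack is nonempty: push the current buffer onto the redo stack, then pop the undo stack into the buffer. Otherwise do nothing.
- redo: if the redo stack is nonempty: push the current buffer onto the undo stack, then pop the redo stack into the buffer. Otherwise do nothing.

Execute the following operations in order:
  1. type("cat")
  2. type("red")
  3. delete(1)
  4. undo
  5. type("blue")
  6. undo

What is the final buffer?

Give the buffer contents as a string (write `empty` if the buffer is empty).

Answer: catred

Derivation:
After op 1 (type): buf='cat' undo_depth=1 redo_depth=0
After op 2 (type): buf='catred' undo_depth=2 redo_depth=0
After op 3 (delete): buf='catre' undo_depth=3 redo_depth=0
After op 4 (undo): buf='catred' undo_depth=2 redo_depth=1
After op 5 (type): buf='catredblue' undo_depth=3 redo_depth=0
After op 6 (undo): buf='catred' undo_depth=2 redo_depth=1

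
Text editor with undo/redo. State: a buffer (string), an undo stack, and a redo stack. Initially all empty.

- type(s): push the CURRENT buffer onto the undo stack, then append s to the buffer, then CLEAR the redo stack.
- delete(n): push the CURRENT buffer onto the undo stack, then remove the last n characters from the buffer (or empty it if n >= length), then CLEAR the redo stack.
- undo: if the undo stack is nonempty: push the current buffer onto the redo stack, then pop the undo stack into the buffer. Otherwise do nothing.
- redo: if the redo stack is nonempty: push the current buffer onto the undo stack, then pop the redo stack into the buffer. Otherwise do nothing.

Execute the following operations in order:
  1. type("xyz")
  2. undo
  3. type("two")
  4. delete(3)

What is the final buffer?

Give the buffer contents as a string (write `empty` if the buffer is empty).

Answer: empty

Derivation:
After op 1 (type): buf='xyz' undo_depth=1 redo_depth=0
After op 2 (undo): buf='(empty)' undo_depth=0 redo_depth=1
After op 3 (type): buf='two' undo_depth=1 redo_depth=0
After op 4 (delete): buf='(empty)' undo_depth=2 redo_depth=0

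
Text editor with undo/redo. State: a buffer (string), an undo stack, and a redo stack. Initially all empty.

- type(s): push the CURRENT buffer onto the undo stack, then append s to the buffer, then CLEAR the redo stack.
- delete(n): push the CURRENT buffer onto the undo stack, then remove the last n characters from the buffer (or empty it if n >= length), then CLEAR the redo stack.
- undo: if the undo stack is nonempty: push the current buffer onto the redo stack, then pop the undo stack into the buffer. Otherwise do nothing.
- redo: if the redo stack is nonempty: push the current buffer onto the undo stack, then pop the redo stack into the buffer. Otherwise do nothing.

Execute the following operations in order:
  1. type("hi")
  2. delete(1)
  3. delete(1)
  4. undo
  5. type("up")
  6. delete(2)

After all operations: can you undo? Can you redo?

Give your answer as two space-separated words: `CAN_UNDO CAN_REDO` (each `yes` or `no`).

After op 1 (type): buf='hi' undo_depth=1 redo_depth=0
After op 2 (delete): buf='h' undo_depth=2 redo_depth=0
After op 3 (delete): buf='(empty)' undo_depth=3 redo_depth=0
After op 4 (undo): buf='h' undo_depth=2 redo_depth=1
After op 5 (type): buf='hup' undo_depth=3 redo_depth=0
After op 6 (delete): buf='h' undo_depth=4 redo_depth=0

Answer: yes no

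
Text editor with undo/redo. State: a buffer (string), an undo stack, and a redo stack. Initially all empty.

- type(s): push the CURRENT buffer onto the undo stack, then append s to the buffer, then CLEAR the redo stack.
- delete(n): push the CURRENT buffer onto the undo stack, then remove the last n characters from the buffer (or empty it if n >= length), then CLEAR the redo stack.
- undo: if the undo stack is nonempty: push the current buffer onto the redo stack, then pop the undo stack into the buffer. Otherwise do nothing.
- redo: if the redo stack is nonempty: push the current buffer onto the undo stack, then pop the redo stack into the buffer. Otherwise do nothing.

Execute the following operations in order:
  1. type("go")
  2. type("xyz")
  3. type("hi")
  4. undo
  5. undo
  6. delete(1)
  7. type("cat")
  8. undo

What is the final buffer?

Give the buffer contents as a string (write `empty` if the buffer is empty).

After op 1 (type): buf='go' undo_depth=1 redo_depth=0
After op 2 (type): buf='goxyz' undo_depth=2 redo_depth=0
After op 3 (type): buf='goxyzhi' undo_depth=3 redo_depth=0
After op 4 (undo): buf='goxyz' undo_depth=2 redo_depth=1
After op 5 (undo): buf='go' undo_depth=1 redo_depth=2
After op 6 (delete): buf='g' undo_depth=2 redo_depth=0
After op 7 (type): buf='gcat' undo_depth=3 redo_depth=0
After op 8 (undo): buf='g' undo_depth=2 redo_depth=1

Answer: g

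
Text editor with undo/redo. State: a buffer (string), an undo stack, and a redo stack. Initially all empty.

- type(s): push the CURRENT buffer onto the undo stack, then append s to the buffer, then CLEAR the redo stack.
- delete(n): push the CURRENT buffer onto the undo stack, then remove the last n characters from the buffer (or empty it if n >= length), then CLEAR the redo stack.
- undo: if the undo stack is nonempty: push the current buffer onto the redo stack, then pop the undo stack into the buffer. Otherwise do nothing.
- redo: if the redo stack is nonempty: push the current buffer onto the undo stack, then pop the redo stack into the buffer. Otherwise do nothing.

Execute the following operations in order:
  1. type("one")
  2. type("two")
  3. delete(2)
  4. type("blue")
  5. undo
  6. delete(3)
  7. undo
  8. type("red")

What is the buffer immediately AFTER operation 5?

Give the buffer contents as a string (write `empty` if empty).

After op 1 (type): buf='one' undo_depth=1 redo_depth=0
After op 2 (type): buf='onetwo' undo_depth=2 redo_depth=0
After op 3 (delete): buf='onet' undo_depth=3 redo_depth=0
After op 4 (type): buf='onetblue' undo_depth=4 redo_depth=0
After op 5 (undo): buf='onet' undo_depth=3 redo_depth=1

Answer: onet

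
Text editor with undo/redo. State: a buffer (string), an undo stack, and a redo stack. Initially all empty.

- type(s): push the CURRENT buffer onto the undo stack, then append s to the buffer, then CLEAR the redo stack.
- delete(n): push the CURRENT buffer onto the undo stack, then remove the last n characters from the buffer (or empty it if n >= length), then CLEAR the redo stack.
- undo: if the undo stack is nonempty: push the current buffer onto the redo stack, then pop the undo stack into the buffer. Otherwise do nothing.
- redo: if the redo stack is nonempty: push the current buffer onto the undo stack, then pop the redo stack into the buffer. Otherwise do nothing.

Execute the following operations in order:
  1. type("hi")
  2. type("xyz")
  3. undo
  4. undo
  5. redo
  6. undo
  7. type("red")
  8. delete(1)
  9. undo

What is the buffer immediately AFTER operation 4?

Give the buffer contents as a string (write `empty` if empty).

After op 1 (type): buf='hi' undo_depth=1 redo_depth=0
After op 2 (type): buf='hixyz' undo_depth=2 redo_depth=0
After op 3 (undo): buf='hi' undo_depth=1 redo_depth=1
After op 4 (undo): buf='(empty)' undo_depth=0 redo_depth=2

Answer: empty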